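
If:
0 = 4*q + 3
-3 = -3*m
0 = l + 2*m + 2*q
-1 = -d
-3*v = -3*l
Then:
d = 1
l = -1/2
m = 1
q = -3/4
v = -1/2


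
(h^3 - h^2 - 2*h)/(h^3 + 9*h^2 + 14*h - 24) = h*(h^2 - h - 2)/(h^3 + 9*h^2 + 14*h - 24)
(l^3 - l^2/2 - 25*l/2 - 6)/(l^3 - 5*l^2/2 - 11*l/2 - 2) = (l + 3)/(l + 1)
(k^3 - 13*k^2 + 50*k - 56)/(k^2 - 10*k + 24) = (k^2 - 9*k + 14)/(k - 6)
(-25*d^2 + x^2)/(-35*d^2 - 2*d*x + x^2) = (-5*d + x)/(-7*d + x)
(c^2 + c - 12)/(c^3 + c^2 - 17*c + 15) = (c + 4)/(c^2 + 4*c - 5)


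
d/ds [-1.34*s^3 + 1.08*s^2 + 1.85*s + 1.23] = -4.02*s^2 + 2.16*s + 1.85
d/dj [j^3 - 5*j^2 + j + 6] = 3*j^2 - 10*j + 1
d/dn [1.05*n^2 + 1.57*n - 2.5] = 2.1*n + 1.57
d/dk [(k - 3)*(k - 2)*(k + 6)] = 3*k^2 + 2*k - 24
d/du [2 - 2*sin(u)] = -2*cos(u)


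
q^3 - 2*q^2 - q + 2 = (q - 2)*(q - 1)*(q + 1)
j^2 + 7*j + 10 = (j + 2)*(j + 5)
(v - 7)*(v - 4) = v^2 - 11*v + 28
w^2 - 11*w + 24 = (w - 8)*(w - 3)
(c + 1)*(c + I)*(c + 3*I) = c^3 + c^2 + 4*I*c^2 - 3*c + 4*I*c - 3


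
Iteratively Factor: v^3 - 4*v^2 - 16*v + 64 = (v - 4)*(v^2 - 16) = (v - 4)*(v + 4)*(v - 4)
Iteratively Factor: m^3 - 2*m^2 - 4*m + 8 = (m - 2)*(m^2 - 4) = (m - 2)*(m + 2)*(m - 2)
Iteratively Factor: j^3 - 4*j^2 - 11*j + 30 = (j - 2)*(j^2 - 2*j - 15) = (j - 2)*(j + 3)*(j - 5)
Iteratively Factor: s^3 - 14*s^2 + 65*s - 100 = (s - 5)*(s^2 - 9*s + 20) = (s - 5)^2*(s - 4)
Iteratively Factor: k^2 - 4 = (k + 2)*(k - 2)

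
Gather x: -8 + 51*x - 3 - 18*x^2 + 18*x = -18*x^2 + 69*x - 11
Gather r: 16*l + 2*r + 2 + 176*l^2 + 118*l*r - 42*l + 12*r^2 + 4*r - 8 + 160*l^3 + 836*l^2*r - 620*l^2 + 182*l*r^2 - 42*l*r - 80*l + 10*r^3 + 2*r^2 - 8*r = 160*l^3 - 444*l^2 - 106*l + 10*r^3 + r^2*(182*l + 14) + r*(836*l^2 + 76*l - 2) - 6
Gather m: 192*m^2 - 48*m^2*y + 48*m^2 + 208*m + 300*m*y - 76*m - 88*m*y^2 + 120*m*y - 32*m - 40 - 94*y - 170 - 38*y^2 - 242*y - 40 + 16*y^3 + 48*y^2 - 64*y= m^2*(240 - 48*y) + m*(-88*y^2 + 420*y + 100) + 16*y^3 + 10*y^2 - 400*y - 250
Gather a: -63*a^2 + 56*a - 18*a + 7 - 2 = -63*a^2 + 38*a + 5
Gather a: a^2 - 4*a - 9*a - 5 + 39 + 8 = a^2 - 13*a + 42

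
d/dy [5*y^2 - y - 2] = 10*y - 1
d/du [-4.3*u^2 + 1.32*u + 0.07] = 1.32 - 8.6*u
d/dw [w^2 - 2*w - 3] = 2*w - 2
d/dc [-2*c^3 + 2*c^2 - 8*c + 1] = -6*c^2 + 4*c - 8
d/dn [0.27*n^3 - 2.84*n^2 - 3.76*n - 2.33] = 0.81*n^2 - 5.68*n - 3.76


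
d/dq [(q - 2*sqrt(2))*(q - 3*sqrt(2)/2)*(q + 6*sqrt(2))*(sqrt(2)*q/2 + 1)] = q*(4*sqrt(2)*q^2 + 21*q - 62*sqrt(2))/2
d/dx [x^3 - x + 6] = 3*x^2 - 1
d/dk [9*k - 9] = 9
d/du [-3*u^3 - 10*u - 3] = -9*u^2 - 10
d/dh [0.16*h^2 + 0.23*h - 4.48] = 0.32*h + 0.23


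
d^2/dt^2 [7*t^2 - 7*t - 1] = 14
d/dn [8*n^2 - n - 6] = 16*n - 1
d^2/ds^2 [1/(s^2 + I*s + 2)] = 2*(-s^2 - I*s + (2*s + I)^2 - 2)/(s^2 + I*s + 2)^3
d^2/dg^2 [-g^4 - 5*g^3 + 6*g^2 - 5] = -12*g^2 - 30*g + 12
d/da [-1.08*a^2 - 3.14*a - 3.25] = -2.16*a - 3.14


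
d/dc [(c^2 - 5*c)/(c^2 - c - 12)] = 4*(c^2 - 6*c + 15)/(c^4 - 2*c^3 - 23*c^2 + 24*c + 144)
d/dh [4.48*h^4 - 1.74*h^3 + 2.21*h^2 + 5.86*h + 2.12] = 17.92*h^3 - 5.22*h^2 + 4.42*h + 5.86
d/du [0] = 0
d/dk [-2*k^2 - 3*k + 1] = -4*k - 3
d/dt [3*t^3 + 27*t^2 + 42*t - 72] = 9*t^2 + 54*t + 42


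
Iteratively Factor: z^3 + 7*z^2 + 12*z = (z)*(z^2 + 7*z + 12) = z*(z + 3)*(z + 4)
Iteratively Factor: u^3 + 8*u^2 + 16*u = (u + 4)*(u^2 + 4*u) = u*(u + 4)*(u + 4)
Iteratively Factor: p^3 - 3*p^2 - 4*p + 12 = (p - 2)*(p^2 - p - 6) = (p - 3)*(p - 2)*(p + 2)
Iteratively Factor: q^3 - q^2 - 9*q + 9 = (q + 3)*(q^2 - 4*q + 3) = (q - 1)*(q + 3)*(q - 3)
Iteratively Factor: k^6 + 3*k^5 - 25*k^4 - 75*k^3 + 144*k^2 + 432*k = (k - 4)*(k^5 + 7*k^4 + 3*k^3 - 63*k^2 - 108*k) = (k - 4)*(k + 3)*(k^4 + 4*k^3 - 9*k^2 - 36*k) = (k - 4)*(k + 3)^2*(k^3 + k^2 - 12*k) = (k - 4)*(k + 3)^2*(k + 4)*(k^2 - 3*k) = k*(k - 4)*(k + 3)^2*(k + 4)*(k - 3)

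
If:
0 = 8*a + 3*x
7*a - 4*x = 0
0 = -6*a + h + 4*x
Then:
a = 0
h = 0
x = 0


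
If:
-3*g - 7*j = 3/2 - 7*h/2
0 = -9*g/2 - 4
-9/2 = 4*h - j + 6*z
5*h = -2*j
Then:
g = -8/9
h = -1/18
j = 5/36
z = -149/216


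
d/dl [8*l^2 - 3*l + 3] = 16*l - 3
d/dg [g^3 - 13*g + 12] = 3*g^2 - 13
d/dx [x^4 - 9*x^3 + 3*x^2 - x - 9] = 4*x^3 - 27*x^2 + 6*x - 1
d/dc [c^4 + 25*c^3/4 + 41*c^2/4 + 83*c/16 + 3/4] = 4*c^3 + 75*c^2/4 + 41*c/2 + 83/16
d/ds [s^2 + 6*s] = 2*s + 6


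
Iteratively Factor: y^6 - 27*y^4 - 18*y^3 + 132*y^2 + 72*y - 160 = (y - 2)*(y^5 + 2*y^4 - 23*y^3 - 64*y^2 + 4*y + 80) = (y - 2)*(y + 2)*(y^4 - 23*y^2 - 18*y + 40) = (y - 5)*(y - 2)*(y + 2)*(y^3 + 5*y^2 + 2*y - 8) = (y - 5)*(y - 2)*(y - 1)*(y + 2)*(y^2 + 6*y + 8) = (y - 5)*(y - 2)*(y - 1)*(y + 2)^2*(y + 4)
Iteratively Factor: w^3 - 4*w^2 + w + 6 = (w + 1)*(w^2 - 5*w + 6) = (w - 2)*(w + 1)*(w - 3)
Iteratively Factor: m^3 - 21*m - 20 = (m + 4)*(m^2 - 4*m - 5) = (m + 1)*(m + 4)*(m - 5)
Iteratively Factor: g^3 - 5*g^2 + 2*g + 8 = (g + 1)*(g^2 - 6*g + 8) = (g - 2)*(g + 1)*(g - 4)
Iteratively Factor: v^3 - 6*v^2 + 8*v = (v - 4)*(v^2 - 2*v) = v*(v - 4)*(v - 2)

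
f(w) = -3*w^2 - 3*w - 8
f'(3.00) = -21.00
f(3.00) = -44.00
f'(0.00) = -3.00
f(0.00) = -8.00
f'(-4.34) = 23.04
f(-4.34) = -51.49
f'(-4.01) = 21.06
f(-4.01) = -44.21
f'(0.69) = -7.14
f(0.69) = -11.50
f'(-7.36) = 41.16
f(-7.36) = -148.43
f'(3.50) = -24.00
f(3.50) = -55.25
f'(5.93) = -38.58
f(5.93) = -131.28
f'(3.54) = -24.24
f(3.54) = -56.21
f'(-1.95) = 8.70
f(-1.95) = -13.56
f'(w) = -6*w - 3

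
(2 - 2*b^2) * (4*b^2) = -8*b^4 + 8*b^2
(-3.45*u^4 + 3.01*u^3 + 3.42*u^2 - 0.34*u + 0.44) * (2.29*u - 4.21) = -7.9005*u^5 + 21.4174*u^4 - 4.8403*u^3 - 15.1768*u^2 + 2.439*u - 1.8524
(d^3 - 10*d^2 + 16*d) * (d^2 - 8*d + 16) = d^5 - 18*d^4 + 112*d^3 - 288*d^2 + 256*d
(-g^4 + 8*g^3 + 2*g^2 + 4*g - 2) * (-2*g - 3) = 2*g^5 - 13*g^4 - 28*g^3 - 14*g^2 - 8*g + 6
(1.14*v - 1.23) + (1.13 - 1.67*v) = -0.53*v - 0.1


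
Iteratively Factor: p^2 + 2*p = (p + 2)*(p)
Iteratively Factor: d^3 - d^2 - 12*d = (d)*(d^2 - d - 12) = d*(d + 3)*(d - 4)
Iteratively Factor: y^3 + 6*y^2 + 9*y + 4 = (y + 4)*(y^2 + 2*y + 1) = (y + 1)*(y + 4)*(y + 1)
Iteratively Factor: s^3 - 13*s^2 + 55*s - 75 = (s - 5)*(s^2 - 8*s + 15) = (s - 5)^2*(s - 3)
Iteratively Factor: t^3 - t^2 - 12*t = (t - 4)*(t^2 + 3*t) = t*(t - 4)*(t + 3)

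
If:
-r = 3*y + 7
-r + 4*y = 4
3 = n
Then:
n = 3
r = -40/7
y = -3/7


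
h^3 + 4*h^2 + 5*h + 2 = (h + 1)^2*(h + 2)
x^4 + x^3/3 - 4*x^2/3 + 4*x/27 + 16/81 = (x - 2/3)^2*(x + 1/3)*(x + 4/3)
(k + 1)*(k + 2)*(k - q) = k^3 - k^2*q + 3*k^2 - 3*k*q + 2*k - 2*q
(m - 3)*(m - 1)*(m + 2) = m^3 - 2*m^2 - 5*m + 6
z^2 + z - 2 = (z - 1)*(z + 2)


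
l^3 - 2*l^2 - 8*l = l*(l - 4)*(l + 2)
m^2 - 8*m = m*(m - 8)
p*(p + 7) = p^2 + 7*p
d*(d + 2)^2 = d^3 + 4*d^2 + 4*d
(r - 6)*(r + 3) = r^2 - 3*r - 18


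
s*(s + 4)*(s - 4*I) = s^3 + 4*s^2 - 4*I*s^2 - 16*I*s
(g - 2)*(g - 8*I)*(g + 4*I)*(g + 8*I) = g^4 - 2*g^3 + 4*I*g^3 + 64*g^2 - 8*I*g^2 - 128*g + 256*I*g - 512*I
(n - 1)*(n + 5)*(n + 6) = n^3 + 10*n^2 + 19*n - 30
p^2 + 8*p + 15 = (p + 3)*(p + 5)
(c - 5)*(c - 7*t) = c^2 - 7*c*t - 5*c + 35*t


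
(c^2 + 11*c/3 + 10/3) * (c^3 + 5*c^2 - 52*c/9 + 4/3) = c^5 + 26*c^4/3 + 143*c^3/9 - 86*c^2/27 - 388*c/27 + 40/9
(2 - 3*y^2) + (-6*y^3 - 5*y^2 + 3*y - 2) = -6*y^3 - 8*y^2 + 3*y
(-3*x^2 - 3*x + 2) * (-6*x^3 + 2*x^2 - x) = 18*x^5 + 12*x^4 - 15*x^3 + 7*x^2 - 2*x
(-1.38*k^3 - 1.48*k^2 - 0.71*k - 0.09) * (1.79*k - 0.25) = -2.4702*k^4 - 2.3042*k^3 - 0.9009*k^2 + 0.0164*k + 0.0225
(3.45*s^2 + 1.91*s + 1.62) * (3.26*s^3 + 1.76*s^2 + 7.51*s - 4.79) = 11.247*s^5 + 12.2986*s^4 + 34.5523*s^3 + 0.669799999999999*s^2 + 3.0173*s - 7.7598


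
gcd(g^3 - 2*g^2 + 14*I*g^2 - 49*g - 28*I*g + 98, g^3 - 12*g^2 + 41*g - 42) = g - 2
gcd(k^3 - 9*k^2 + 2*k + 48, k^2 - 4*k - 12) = k + 2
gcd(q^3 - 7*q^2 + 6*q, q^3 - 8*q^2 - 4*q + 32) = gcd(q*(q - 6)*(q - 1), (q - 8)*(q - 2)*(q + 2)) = 1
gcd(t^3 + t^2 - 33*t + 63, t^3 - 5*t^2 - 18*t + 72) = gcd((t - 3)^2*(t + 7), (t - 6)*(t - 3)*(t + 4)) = t - 3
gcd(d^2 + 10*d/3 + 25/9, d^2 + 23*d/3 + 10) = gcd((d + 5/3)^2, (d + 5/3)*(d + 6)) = d + 5/3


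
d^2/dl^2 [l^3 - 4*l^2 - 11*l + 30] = 6*l - 8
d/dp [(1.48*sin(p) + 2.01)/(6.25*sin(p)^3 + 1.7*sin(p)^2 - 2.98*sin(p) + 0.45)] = (-18.5*sin(p)^3 - 40.2035*sin(p)^2 - 6.834*sin(p) + 6.6558)*cos(p)/(39.0625*sin(p)^6 + 21.25*sin(p)^5 - 34.36*sin(p)^4 - 4.507*sin(p)^3 + 10.4104*sin(p)^2 - 2.682*sin(p) + 0.2025)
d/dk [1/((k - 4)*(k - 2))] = 2*(3 - k)/(k^4 - 12*k^3 + 52*k^2 - 96*k + 64)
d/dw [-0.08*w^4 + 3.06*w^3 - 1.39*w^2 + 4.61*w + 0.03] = -0.32*w^3 + 9.18*w^2 - 2.78*w + 4.61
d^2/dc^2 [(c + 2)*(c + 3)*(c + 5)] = 6*c + 20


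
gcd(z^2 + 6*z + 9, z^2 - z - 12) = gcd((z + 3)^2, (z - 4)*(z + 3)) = z + 3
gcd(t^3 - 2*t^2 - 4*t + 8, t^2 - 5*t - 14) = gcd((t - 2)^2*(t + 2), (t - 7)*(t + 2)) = t + 2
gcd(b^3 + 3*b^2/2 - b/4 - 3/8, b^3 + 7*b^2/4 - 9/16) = b^2 + b - 3/4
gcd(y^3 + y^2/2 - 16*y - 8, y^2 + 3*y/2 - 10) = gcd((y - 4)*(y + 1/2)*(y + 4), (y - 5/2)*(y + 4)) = y + 4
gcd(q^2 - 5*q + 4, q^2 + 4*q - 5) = q - 1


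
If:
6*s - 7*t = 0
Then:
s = 7*t/6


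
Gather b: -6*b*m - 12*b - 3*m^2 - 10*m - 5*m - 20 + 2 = b*(-6*m - 12) - 3*m^2 - 15*m - 18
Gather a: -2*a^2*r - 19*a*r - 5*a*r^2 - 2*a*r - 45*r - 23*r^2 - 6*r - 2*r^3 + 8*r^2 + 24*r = -2*a^2*r + a*(-5*r^2 - 21*r) - 2*r^3 - 15*r^2 - 27*r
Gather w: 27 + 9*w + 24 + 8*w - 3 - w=16*w + 48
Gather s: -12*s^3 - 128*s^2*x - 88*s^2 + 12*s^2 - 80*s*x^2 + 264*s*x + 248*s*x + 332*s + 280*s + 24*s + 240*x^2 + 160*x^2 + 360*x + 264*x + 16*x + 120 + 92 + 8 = -12*s^3 + s^2*(-128*x - 76) + s*(-80*x^2 + 512*x + 636) + 400*x^2 + 640*x + 220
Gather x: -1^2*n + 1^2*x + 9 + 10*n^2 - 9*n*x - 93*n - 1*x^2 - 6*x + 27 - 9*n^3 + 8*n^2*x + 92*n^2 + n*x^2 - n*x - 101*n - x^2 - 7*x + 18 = -9*n^3 + 102*n^2 - 195*n + x^2*(n - 2) + x*(8*n^2 - 10*n - 12) + 54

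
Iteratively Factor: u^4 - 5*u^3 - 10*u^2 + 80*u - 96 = (u - 3)*(u^3 - 2*u^2 - 16*u + 32) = (u - 3)*(u - 2)*(u^2 - 16) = (u - 3)*(u - 2)*(u + 4)*(u - 4)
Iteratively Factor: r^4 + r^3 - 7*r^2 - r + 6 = (r + 3)*(r^3 - 2*r^2 - r + 2) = (r - 2)*(r + 3)*(r^2 - 1) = (r - 2)*(r - 1)*(r + 3)*(r + 1)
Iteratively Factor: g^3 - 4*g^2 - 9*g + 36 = (g - 4)*(g^2 - 9) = (g - 4)*(g - 3)*(g + 3)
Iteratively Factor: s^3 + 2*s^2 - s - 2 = (s + 2)*(s^2 - 1) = (s + 1)*(s + 2)*(s - 1)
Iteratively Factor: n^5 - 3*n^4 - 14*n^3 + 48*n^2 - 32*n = (n - 4)*(n^4 + n^3 - 10*n^2 + 8*n) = n*(n - 4)*(n^3 + n^2 - 10*n + 8) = n*(n - 4)*(n + 4)*(n^2 - 3*n + 2) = n*(n - 4)*(n - 2)*(n + 4)*(n - 1)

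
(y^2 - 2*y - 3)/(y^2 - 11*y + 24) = (y + 1)/(y - 8)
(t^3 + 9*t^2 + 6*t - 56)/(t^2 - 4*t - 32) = (t^2 + 5*t - 14)/(t - 8)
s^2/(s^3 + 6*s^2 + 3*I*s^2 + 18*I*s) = s/(s^2 + 3*s*(2 + I) + 18*I)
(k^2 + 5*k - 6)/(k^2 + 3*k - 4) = (k + 6)/(k + 4)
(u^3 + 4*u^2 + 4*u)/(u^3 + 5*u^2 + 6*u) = (u + 2)/(u + 3)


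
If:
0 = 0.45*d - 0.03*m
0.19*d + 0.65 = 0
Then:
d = -3.42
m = -51.32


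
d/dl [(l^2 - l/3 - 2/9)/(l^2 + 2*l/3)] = (27*l^2 + 12*l + 4)/(3*l^2*(9*l^2 + 12*l + 4))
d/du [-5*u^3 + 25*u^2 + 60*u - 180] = -15*u^2 + 50*u + 60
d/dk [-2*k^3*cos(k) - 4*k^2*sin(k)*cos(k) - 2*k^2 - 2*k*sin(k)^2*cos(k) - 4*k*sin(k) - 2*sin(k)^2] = 2*k^3*sin(k) + 8*k^2*sin(k)^2 - 6*k^2*cos(k) - 4*k^2 + 6*k*sin(k)^3 - 8*k*sin(k)*cos(k) - 4*k*sin(k) - 4*k*cos(k) - 4*k - 2*sin(k)^2*cos(k) - 4*sin(k)*cos(k) - 4*sin(k)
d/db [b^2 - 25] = 2*b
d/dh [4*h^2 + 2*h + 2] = 8*h + 2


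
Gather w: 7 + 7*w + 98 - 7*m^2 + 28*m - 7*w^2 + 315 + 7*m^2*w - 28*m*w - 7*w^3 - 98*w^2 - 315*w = -7*m^2 + 28*m - 7*w^3 - 105*w^2 + w*(7*m^2 - 28*m - 308) + 420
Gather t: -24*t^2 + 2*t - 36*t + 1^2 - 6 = -24*t^2 - 34*t - 5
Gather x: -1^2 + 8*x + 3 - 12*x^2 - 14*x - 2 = -12*x^2 - 6*x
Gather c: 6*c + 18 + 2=6*c + 20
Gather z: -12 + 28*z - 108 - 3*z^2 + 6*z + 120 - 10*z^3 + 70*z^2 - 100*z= -10*z^3 + 67*z^2 - 66*z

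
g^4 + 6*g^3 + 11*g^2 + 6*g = g*(g + 1)*(g + 2)*(g + 3)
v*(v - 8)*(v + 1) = v^3 - 7*v^2 - 8*v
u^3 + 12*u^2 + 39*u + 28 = (u + 1)*(u + 4)*(u + 7)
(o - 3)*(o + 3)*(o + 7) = o^3 + 7*o^2 - 9*o - 63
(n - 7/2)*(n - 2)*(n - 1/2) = n^3 - 6*n^2 + 39*n/4 - 7/2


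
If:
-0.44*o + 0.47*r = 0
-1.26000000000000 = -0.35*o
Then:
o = 3.60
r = 3.37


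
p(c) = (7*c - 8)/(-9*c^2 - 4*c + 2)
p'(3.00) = 0.01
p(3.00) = -0.14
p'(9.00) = 0.01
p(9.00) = -0.07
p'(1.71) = -0.08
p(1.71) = -0.13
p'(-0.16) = 1.15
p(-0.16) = -3.78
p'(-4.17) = 0.09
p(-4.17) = 0.27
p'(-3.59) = 0.13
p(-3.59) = 0.33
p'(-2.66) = 0.31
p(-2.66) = 0.52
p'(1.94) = -0.04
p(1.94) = -0.14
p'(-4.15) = 0.09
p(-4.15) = 0.27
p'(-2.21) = 0.55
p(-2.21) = 0.71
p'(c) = (7*c - 8)*(18*c + 4)/(-9*c^2 - 4*c + 2)^2 + 7/(-9*c^2 - 4*c + 2)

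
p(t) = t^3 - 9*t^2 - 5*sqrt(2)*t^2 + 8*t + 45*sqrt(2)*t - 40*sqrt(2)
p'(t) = 3*t^2 - 18*t - 10*sqrt(2)*t + 8 + 45*sqrt(2)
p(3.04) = 40.79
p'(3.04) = 1.65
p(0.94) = -2.60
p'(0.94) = 44.08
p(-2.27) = -313.70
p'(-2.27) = 160.06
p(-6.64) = -1533.58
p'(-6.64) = 417.33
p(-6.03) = -1292.17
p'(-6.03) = 374.54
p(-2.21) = -304.18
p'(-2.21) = 157.33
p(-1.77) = -239.26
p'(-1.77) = 137.93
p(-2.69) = -385.04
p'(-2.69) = 179.81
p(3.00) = 40.71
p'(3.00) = 2.21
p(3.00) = 40.71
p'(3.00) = 2.21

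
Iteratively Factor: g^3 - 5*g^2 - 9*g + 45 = (g - 3)*(g^2 - 2*g - 15) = (g - 3)*(g + 3)*(g - 5)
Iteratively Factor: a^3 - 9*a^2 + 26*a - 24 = (a - 3)*(a^2 - 6*a + 8) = (a - 4)*(a - 3)*(a - 2)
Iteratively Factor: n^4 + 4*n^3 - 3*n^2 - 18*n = (n + 3)*(n^3 + n^2 - 6*n) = (n + 3)^2*(n^2 - 2*n) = n*(n + 3)^2*(n - 2)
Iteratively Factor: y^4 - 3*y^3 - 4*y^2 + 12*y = (y - 3)*(y^3 - 4*y) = y*(y - 3)*(y^2 - 4) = y*(y - 3)*(y - 2)*(y + 2)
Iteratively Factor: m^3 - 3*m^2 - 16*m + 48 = (m - 3)*(m^2 - 16) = (m - 4)*(m - 3)*(m + 4)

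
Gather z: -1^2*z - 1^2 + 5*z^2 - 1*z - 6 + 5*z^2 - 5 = 10*z^2 - 2*z - 12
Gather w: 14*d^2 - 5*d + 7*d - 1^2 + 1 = 14*d^2 + 2*d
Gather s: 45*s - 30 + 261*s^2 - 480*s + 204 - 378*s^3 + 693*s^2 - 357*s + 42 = -378*s^3 + 954*s^2 - 792*s + 216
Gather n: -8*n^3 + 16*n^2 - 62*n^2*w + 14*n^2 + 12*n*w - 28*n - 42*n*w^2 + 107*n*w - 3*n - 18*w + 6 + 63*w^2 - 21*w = -8*n^3 + n^2*(30 - 62*w) + n*(-42*w^2 + 119*w - 31) + 63*w^2 - 39*w + 6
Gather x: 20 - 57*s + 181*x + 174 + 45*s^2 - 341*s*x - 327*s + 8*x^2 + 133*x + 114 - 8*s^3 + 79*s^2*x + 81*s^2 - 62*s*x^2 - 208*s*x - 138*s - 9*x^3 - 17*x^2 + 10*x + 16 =-8*s^3 + 126*s^2 - 522*s - 9*x^3 + x^2*(-62*s - 9) + x*(79*s^2 - 549*s + 324) + 324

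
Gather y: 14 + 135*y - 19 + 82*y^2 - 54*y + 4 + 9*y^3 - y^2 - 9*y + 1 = 9*y^3 + 81*y^2 + 72*y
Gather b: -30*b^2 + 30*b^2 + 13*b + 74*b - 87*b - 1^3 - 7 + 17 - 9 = 0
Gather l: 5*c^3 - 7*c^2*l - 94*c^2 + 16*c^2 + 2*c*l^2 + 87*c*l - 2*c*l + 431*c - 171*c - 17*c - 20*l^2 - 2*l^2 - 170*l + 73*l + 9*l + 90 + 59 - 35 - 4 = 5*c^3 - 78*c^2 + 243*c + l^2*(2*c - 22) + l*(-7*c^2 + 85*c - 88) + 110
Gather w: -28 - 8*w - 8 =-8*w - 36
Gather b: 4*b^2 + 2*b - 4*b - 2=4*b^2 - 2*b - 2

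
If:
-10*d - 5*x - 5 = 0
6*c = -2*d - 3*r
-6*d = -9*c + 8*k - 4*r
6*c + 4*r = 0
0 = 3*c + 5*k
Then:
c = 0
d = 0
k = 0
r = 0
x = -1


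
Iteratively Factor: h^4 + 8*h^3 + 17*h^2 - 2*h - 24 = (h + 4)*(h^3 + 4*h^2 + h - 6) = (h + 2)*(h + 4)*(h^2 + 2*h - 3) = (h + 2)*(h + 3)*(h + 4)*(h - 1)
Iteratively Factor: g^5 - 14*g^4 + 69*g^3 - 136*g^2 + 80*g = (g - 4)*(g^4 - 10*g^3 + 29*g^2 - 20*g) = (g - 5)*(g - 4)*(g^3 - 5*g^2 + 4*g) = g*(g - 5)*(g - 4)*(g^2 - 5*g + 4) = g*(g - 5)*(g - 4)*(g - 1)*(g - 4)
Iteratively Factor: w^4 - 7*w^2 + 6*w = (w + 3)*(w^3 - 3*w^2 + 2*w) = w*(w + 3)*(w^2 - 3*w + 2) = w*(w - 1)*(w + 3)*(w - 2)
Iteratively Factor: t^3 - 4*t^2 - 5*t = (t - 5)*(t^2 + t) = t*(t - 5)*(t + 1)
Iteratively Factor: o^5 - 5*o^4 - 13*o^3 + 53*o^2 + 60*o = (o)*(o^4 - 5*o^3 - 13*o^2 + 53*o + 60) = o*(o - 4)*(o^3 - o^2 - 17*o - 15) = o*(o - 4)*(o + 1)*(o^2 - 2*o - 15) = o*(o - 5)*(o - 4)*(o + 1)*(o + 3)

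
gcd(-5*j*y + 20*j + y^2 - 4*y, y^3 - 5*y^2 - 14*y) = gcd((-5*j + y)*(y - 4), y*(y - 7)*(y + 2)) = 1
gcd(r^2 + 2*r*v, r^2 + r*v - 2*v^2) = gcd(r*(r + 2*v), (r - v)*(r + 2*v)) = r + 2*v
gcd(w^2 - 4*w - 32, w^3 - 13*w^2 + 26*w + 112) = w - 8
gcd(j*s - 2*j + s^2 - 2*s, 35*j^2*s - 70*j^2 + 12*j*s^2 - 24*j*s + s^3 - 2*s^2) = s - 2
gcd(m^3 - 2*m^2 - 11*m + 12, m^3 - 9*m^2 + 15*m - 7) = m - 1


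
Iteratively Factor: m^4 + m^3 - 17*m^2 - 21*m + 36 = (m + 3)*(m^3 - 2*m^2 - 11*m + 12) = (m + 3)^2*(m^2 - 5*m + 4) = (m - 1)*(m + 3)^2*(m - 4)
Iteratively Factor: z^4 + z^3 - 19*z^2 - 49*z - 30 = (z + 2)*(z^3 - z^2 - 17*z - 15) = (z - 5)*(z + 2)*(z^2 + 4*z + 3) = (z - 5)*(z + 2)*(z + 3)*(z + 1)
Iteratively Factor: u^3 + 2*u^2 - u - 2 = (u - 1)*(u^2 + 3*u + 2) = (u - 1)*(u + 1)*(u + 2)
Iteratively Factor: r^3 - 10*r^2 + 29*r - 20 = (r - 1)*(r^2 - 9*r + 20) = (r - 4)*(r - 1)*(r - 5)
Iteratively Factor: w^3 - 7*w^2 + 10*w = (w - 2)*(w^2 - 5*w) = (w - 5)*(w - 2)*(w)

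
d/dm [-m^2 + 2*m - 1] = 2 - 2*m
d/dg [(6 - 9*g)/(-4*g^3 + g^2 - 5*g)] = 3*(-24*g^3 + 27*g^2 - 4*g + 10)/(g^2*(16*g^4 - 8*g^3 + 41*g^2 - 10*g + 25))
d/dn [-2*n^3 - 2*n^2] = 2*n*(-3*n - 2)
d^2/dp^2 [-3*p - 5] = 0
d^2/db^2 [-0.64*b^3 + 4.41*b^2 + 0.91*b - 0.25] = 8.82 - 3.84*b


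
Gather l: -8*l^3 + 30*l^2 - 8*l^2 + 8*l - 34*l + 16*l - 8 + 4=-8*l^3 + 22*l^2 - 10*l - 4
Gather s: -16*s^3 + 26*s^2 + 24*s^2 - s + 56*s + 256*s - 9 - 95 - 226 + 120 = -16*s^3 + 50*s^2 + 311*s - 210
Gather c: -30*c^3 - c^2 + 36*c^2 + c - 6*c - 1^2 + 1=-30*c^3 + 35*c^2 - 5*c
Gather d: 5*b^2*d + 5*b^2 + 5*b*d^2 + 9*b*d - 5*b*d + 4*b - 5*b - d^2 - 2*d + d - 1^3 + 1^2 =5*b^2 - b + d^2*(5*b - 1) + d*(5*b^2 + 4*b - 1)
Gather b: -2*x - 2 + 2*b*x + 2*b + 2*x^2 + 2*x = b*(2*x + 2) + 2*x^2 - 2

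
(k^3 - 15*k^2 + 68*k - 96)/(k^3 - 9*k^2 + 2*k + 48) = (k - 4)/(k + 2)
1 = 1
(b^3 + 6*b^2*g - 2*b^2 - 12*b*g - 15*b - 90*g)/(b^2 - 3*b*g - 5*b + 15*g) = (b^2 + 6*b*g + 3*b + 18*g)/(b - 3*g)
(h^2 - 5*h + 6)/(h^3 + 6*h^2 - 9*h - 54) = (h - 2)/(h^2 + 9*h + 18)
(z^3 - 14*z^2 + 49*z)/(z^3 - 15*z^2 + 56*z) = (z - 7)/(z - 8)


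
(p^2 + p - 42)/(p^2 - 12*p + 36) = (p + 7)/(p - 6)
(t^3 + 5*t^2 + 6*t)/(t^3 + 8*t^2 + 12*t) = (t + 3)/(t + 6)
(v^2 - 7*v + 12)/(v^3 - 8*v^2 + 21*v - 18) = (v - 4)/(v^2 - 5*v + 6)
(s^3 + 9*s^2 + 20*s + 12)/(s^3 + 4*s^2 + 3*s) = (s^2 + 8*s + 12)/(s*(s + 3))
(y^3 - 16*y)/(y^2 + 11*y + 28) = y*(y - 4)/(y + 7)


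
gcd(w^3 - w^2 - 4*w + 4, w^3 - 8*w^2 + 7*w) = w - 1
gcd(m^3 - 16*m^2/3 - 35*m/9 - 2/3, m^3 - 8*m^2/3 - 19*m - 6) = m^2 - 17*m/3 - 2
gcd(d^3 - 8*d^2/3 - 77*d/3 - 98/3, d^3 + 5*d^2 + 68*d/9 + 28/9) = d^2 + 13*d/3 + 14/3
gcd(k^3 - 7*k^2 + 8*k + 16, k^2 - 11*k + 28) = k - 4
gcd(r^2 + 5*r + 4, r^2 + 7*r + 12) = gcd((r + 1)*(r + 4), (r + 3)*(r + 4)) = r + 4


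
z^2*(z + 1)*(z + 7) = z^4 + 8*z^3 + 7*z^2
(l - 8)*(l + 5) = l^2 - 3*l - 40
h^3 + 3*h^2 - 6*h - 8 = (h - 2)*(h + 1)*(h + 4)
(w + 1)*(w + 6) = w^2 + 7*w + 6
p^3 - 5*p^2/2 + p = p*(p - 2)*(p - 1/2)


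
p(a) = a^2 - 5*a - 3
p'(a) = 2*a - 5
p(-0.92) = 2.45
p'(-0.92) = -6.84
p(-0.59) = 0.30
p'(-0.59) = -6.18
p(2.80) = -9.16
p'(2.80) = 0.60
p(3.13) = -8.85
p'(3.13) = 1.26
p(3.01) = -8.99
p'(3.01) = 1.02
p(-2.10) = 11.91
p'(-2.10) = -9.20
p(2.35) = -9.23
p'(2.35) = -0.30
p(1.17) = -7.48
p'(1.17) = -2.66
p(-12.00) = 201.00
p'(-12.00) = -29.00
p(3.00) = -9.00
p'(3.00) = 1.00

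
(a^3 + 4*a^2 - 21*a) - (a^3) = 4*a^2 - 21*a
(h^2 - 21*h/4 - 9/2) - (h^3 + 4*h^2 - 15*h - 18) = -h^3 - 3*h^2 + 39*h/4 + 27/2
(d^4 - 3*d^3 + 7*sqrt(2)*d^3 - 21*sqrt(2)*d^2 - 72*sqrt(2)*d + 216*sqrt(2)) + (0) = d^4 - 3*d^3 + 7*sqrt(2)*d^3 - 21*sqrt(2)*d^2 - 72*sqrt(2)*d + 216*sqrt(2)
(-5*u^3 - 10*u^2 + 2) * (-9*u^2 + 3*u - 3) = 45*u^5 + 75*u^4 - 15*u^3 + 12*u^2 + 6*u - 6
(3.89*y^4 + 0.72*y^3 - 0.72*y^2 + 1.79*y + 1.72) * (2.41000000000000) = 9.3749*y^4 + 1.7352*y^3 - 1.7352*y^2 + 4.3139*y + 4.1452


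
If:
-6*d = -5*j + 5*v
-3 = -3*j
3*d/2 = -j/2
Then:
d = -1/3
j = 1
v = 7/5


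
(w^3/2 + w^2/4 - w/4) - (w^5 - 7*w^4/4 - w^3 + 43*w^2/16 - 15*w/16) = -w^5 + 7*w^4/4 + 3*w^3/2 - 39*w^2/16 + 11*w/16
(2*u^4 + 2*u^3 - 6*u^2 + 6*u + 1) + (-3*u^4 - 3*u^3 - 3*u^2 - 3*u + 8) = -u^4 - u^3 - 9*u^2 + 3*u + 9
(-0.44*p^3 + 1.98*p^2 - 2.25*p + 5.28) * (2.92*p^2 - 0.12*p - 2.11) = -1.2848*p^5 + 5.8344*p^4 - 5.8792*p^3 + 11.5098*p^2 + 4.1139*p - 11.1408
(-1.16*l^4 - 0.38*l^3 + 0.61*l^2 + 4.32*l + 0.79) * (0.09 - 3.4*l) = 3.944*l^5 + 1.1876*l^4 - 2.1082*l^3 - 14.6331*l^2 - 2.2972*l + 0.0711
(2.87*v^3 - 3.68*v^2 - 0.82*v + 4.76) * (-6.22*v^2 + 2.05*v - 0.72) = -17.8514*v^5 + 28.7731*v^4 - 4.51*v^3 - 28.6386*v^2 + 10.3484*v - 3.4272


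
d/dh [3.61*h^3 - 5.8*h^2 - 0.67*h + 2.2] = 10.83*h^2 - 11.6*h - 0.67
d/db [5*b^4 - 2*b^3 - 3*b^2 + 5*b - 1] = 20*b^3 - 6*b^2 - 6*b + 5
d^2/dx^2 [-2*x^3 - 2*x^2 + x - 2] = -12*x - 4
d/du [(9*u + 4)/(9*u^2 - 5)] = 9*(9*u^2 - 2*u*(9*u + 4) - 5)/(9*u^2 - 5)^2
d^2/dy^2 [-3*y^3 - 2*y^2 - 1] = -18*y - 4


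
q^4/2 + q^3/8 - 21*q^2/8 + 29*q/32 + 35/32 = (q/2 + 1/4)*(q - 7/4)*(q - 1)*(q + 5/2)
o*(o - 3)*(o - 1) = o^3 - 4*o^2 + 3*o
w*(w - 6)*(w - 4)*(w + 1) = w^4 - 9*w^3 + 14*w^2 + 24*w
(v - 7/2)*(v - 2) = v^2 - 11*v/2 + 7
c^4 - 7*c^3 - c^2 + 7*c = c*(c - 7)*(c - 1)*(c + 1)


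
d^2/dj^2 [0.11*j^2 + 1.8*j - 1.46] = 0.220000000000000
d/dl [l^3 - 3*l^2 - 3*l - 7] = 3*l^2 - 6*l - 3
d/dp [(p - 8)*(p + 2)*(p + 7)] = 3*p^2 + 2*p - 58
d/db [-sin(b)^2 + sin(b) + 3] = -sin(2*b) + cos(b)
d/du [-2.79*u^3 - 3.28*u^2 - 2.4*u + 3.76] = -8.37*u^2 - 6.56*u - 2.4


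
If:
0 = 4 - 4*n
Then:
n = 1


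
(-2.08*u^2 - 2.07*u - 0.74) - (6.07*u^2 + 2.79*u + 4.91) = -8.15*u^2 - 4.86*u - 5.65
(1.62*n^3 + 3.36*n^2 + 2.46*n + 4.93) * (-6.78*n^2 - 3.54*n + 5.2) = -10.9836*n^5 - 28.5156*n^4 - 20.1492*n^3 - 24.6618*n^2 - 4.6602*n + 25.636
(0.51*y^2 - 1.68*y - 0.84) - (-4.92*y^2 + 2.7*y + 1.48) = 5.43*y^2 - 4.38*y - 2.32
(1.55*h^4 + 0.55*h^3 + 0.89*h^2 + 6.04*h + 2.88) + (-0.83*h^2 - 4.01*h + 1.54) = 1.55*h^4 + 0.55*h^3 + 0.0600000000000001*h^2 + 2.03*h + 4.42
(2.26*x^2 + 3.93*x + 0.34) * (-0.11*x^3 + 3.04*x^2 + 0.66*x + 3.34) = -0.2486*x^5 + 6.4381*x^4 + 13.4014*x^3 + 11.1758*x^2 + 13.3506*x + 1.1356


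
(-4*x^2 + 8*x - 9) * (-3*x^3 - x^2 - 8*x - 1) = 12*x^5 - 20*x^4 + 51*x^3 - 51*x^2 + 64*x + 9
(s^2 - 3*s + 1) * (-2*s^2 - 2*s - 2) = -2*s^4 + 4*s^3 + 2*s^2 + 4*s - 2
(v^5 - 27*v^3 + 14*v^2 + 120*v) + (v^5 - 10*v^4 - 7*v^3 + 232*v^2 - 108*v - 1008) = 2*v^5 - 10*v^4 - 34*v^3 + 246*v^2 + 12*v - 1008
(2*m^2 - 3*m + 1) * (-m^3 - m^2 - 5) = -2*m^5 + m^4 + 2*m^3 - 11*m^2 + 15*m - 5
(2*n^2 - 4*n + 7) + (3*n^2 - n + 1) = 5*n^2 - 5*n + 8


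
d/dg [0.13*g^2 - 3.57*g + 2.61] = 0.26*g - 3.57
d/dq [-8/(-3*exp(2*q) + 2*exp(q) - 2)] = (16 - 48*exp(q))*exp(q)/(3*exp(2*q) - 2*exp(q) + 2)^2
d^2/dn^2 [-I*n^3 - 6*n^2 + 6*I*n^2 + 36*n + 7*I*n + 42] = -6*I*n - 12 + 12*I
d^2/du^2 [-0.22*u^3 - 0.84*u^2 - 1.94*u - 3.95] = -1.32*u - 1.68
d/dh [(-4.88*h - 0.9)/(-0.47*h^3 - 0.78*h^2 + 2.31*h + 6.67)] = (2.2936*h^3 + 3.8064*h^2 - 11.2728*h - (4.88*h + 0.9)*(1.41*h^2 + 1.56*h - 2.31) - 32.5496)/(0.47*h^3 + 0.78*h^2 - 2.31*h - 6.67)^2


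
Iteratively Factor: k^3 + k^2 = (k + 1)*(k^2) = k*(k + 1)*(k)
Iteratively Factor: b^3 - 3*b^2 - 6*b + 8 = (b - 1)*(b^2 - 2*b - 8) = (b - 1)*(b + 2)*(b - 4)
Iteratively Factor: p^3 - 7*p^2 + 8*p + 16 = (p + 1)*(p^2 - 8*p + 16) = (p - 4)*(p + 1)*(p - 4)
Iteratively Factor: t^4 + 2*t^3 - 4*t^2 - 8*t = (t + 2)*(t^3 - 4*t) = (t - 2)*(t + 2)*(t^2 + 2*t) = (t - 2)*(t + 2)^2*(t)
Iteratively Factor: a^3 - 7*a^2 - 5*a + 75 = (a + 3)*(a^2 - 10*a + 25) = (a - 5)*(a + 3)*(a - 5)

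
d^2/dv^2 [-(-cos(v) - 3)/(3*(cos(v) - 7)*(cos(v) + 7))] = (-12*(1 - cos(v)^2)^2 - cos(v)^5 - 292*cos(v)^3 - 594*cos(v)^2 - 2107*cos(v) + 306)/(3*(cos(v) - 7)^3*(cos(v) + 7)^3)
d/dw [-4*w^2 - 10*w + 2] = -8*w - 10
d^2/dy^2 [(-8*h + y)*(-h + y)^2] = -20*h + 6*y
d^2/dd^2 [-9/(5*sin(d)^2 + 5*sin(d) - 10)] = 9*(4*sin(d)^3 + 7*sin(d)^2 + 10*sin(d) + 6)/(5*(sin(d) - 1)^2*(sin(d) + 2)^3)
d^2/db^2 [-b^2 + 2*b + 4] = -2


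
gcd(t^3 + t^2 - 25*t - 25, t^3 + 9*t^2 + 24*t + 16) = t + 1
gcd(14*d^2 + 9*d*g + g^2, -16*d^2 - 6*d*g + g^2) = 2*d + g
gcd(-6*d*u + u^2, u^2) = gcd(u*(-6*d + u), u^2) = u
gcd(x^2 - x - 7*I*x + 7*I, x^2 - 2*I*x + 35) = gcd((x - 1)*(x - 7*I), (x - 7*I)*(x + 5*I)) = x - 7*I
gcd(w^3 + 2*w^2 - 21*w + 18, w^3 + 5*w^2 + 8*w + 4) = 1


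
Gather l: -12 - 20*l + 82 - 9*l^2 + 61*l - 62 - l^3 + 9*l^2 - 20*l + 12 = -l^3 + 21*l + 20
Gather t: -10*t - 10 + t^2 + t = t^2 - 9*t - 10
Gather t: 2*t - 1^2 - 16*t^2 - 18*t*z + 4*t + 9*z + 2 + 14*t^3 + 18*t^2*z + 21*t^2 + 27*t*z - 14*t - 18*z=14*t^3 + t^2*(18*z + 5) + t*(9*z - 8) - 9*z + 1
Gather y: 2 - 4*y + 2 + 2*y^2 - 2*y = 2*y^2 - 6*y + 4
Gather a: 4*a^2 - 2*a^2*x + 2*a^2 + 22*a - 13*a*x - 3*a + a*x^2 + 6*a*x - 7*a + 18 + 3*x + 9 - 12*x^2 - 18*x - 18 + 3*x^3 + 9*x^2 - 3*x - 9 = a^2*(6 - 2*x) + a*(x^2 - 7*x + 12) + 3*x^3 - 3*x^2 - 18*x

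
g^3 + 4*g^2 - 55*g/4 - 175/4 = (g - 7/2)*(g + 5/2)*(g + 5)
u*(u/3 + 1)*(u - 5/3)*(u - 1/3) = u^4/3 + u^3/3 - 49*u^2/27 + 5*u/9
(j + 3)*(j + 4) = j^2 + 7*j + 12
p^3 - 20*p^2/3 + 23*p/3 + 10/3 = (p - 5)*(p - 2)*(p + 1/3)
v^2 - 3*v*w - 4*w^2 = (v - 4*w)*(v + w)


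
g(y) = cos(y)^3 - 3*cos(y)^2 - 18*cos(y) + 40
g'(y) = -3*sin(y)*cos(y)^2 + 6*sin(y)*cos(y) + 18*sin(y)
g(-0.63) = 24.02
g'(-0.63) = -12.31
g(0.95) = 28.71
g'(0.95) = 16.65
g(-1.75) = 43.11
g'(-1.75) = -16.57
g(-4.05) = 49.70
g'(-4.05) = 10.39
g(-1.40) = 36.86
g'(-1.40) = -18.66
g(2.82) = 53.52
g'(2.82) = 3.04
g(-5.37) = 28.11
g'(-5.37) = 16.26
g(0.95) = 28.71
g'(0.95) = 16.65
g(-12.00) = 23.28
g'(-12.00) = 11.23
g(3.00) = 53.91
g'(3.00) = 1.29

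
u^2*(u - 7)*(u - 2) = u^4 - 9*u^3 + 14*u^2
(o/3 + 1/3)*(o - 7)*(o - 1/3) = o^3/3 - 19*o^2/9 - 5*o/3 + 7/9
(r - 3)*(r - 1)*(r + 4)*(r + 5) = r^4 + 5*r^3 - 13*r^2 - 53*r + 60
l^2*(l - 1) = l^3 - l^2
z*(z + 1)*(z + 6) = z^3 + 7*z^2 + 6*z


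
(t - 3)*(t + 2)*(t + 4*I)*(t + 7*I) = t^4 - t^3 + 11*I*t^3 - 34*t^2 - 11*I*t^2 + 28*t - 66*I*t + 168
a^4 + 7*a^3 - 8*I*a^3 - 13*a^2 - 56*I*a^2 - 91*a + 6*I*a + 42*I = (a + 7)*(a - 6*I)*(a - I)^2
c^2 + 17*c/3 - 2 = (c - 1/3)*(c + 6)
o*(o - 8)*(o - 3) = o^3 - 11*o^2 + 24*o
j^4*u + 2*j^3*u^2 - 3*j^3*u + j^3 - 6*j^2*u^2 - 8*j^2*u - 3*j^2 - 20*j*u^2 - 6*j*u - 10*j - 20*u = (j - 5)*(j + 2)*(j + 2*u)*(j*u + 1)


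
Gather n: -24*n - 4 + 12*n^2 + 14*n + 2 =12*n^2 - 10*n - 2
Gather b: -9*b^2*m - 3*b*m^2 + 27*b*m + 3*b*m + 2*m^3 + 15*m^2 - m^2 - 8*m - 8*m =-9*b^2*m + b*(-3*m^2 + 30*m) + 2*m^3 + 14*m^2 - 16*m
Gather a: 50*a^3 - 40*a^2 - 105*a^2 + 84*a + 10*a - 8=50*a^3 - 145*a^2 + 94*a - 8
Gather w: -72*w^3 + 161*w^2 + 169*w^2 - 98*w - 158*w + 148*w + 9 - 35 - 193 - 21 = -72*w^3 + 330*w^2 - 108*w - 240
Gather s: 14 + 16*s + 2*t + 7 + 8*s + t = 24*s + 3*t + 21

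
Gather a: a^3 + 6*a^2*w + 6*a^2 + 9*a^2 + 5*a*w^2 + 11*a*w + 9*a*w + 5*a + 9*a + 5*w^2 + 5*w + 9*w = a^3 + a^2*(6*w + 15) + a*(5*w^2 + 20*w + 14) + 5*w^2 + 14*w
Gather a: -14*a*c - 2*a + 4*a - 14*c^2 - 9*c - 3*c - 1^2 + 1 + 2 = a*(2 - 14*c) - 14*c^2 - 12*c + 2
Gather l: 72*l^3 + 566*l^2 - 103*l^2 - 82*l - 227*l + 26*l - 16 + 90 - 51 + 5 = 72*l^3 + 463*l^2 - 283*l + 28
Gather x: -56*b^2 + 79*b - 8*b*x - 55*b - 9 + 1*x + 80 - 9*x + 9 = -56*b^2 + 24*b + x*(-8*b - 8) + 80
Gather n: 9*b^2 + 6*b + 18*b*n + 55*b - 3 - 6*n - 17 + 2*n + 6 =9*b^2 + 61*b + n*(18*b - 4) - 14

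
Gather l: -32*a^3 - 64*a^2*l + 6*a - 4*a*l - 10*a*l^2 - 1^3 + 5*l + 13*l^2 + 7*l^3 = -32*a^3 + 6*a + 7*l^3 + l^2*(13 - 10*a) + l*(-64*a^2 - 4*a + 5) - 1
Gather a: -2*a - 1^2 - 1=-2*a - 2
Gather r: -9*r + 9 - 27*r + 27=36 - 36*r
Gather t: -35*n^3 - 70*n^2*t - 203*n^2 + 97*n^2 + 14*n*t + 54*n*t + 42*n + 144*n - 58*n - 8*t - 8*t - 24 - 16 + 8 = -35*n^3 - 106*n^2 + 128*n + t*(-70*n^2 + 68*n - 16) - 32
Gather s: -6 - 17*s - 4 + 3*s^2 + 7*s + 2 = 3*s^2 - 10*s - 8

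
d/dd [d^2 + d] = 2*d + 1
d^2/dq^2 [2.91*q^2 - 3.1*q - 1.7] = 5.82000000000000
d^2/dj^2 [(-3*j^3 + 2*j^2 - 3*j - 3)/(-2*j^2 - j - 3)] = 2*(j^3 + 99*j^2 + 45*j - 42)/(8*j^6 + 12*j^5 + 42*j^4 + 37*j^3 + 63*j^2 + 27*j + 27)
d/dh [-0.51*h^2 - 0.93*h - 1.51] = -1.02*h - 0.93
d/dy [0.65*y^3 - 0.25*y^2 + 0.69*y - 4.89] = 1.95*y^2 - 0.5*y + 0.69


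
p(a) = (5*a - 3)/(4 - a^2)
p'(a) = 2*a*(5*a - 3)/(4 - a^2)^2 + 5/(4 - a^2)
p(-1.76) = -13.08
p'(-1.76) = 56.55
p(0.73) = 0.19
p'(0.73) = 1.52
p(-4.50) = 1.57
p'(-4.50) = 0.56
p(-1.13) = -3.18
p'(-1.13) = 4.47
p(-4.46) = 1.59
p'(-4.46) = 0.58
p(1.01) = 0.69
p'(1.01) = 2.14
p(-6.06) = 1.02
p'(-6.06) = 0.22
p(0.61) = 0.01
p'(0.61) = 1.38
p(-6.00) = 1.03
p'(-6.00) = 0.23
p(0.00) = -0.75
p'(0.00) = 1.25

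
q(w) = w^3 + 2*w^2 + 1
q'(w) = 3*w^2 + 4*w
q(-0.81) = 1.78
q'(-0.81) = -1.27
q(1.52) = 9.13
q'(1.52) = 13.01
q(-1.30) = 2.18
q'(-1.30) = -0.13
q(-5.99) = -142.16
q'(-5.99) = 83.68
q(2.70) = 35.26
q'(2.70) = 32.67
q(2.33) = 24.51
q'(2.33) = 25.61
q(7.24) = 485.34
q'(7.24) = 186.21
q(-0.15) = 1.04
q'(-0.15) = -0.53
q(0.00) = 1.00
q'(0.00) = 0.00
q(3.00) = 46.00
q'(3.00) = 39.00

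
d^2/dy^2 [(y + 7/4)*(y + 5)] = 2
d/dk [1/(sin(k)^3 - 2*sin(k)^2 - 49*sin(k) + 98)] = (-3*sin(k)^2 + 4*sin(k) + 49)*cos(k)/(sin(k)^3 - 2*sin(k)^2 - 49*sin(k) + 98)^2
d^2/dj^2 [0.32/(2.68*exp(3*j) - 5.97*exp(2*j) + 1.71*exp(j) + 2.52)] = ((-7.7184*exp(2*j) + 7.6416*exp(j) - 0.5472)*(2.68*exp(3*j) - 5.97*exp(2*j) + 1.71*exp(j) + 2.52) + 0.32*(8.04*exp(2*j) - 11.94*exp(j) + 1.71)*(16.08*exp(2*j) - 23.88*exp(j) + 3.42)*exp(j))*exp(j)/(2.68*exp(3*j) - 5.97*exp(2*j) + 1.71*exp(j) + 2.52)^3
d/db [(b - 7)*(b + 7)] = 2*b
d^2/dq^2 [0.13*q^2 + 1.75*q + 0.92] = 0.260000000000000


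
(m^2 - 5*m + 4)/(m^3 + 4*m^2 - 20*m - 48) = (m - 1)/(m^2 + 8*m + 12)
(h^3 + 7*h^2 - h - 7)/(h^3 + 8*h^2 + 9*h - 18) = (h^2 + 8*h + 7)/(h^2 + 9*h + 18)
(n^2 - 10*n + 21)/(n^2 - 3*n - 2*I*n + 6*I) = (n - 7)/(n - 2*I)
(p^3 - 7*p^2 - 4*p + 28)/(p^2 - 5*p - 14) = p - 2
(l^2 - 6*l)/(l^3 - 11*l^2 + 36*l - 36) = l/(l^2 - 5*l + 6)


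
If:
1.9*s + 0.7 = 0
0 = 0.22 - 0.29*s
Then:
No Solution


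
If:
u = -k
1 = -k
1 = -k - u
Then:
No Solution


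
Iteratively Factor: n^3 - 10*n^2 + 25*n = (n - 5)*(n^2 - 5*n) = (n - 5)^2*(n)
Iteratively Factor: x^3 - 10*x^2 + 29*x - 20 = (x - 1)*(x^2 - 9*x + 20) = (x - 4)*(x - 1)*(x - 5)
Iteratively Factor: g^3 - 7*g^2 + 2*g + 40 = (g - 5)*(g^2 - 2*g - 8) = (g - 5)*(g + 2)*(g - 4)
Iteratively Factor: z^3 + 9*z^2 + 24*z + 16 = (z + 4)*(z^2 + 5*z + 4) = (z + 4)^2*(z + 1)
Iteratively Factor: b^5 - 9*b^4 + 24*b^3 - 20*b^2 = (b)*(b^4 - 9*b^3 + 24*b^2 - 20*b) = b*(b - 2)*(b^3 - 7*b^2 + 10*b) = b^2*(b - 2)*(b^2 - 7*b + 10) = b^2*(b - 2)^2*(b - 5)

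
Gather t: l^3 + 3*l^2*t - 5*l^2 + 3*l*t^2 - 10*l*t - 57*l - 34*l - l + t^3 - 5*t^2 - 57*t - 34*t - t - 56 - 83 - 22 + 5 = l^3 - 5*l^2 - 92*l + t^3 + t^2*(3*l - 5) + t*(3*l^2 - 10*l - 92) - 156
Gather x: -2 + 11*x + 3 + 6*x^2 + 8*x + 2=6*x^2 + 19*x + 3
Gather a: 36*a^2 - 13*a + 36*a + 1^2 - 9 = 36*a^2 + 23*a - 8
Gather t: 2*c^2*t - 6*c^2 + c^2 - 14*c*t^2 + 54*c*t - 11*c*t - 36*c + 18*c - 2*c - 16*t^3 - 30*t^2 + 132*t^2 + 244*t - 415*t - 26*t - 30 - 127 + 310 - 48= -5*c^2 - 20*c - 16*t^3 + t^2*(102 - 14*c) + t*(2*c^2 + 43*c - 197) + 105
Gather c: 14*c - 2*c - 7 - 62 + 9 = 12*c - 60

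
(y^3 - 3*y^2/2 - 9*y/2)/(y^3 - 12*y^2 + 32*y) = (2*y^2 - 3*y - 9)/(2*(y^2 - 12*y + 32))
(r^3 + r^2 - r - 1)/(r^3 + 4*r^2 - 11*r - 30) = (r^3 + r^2 - r - 1)/(r^3 + 4*r^2 - 11*r - 30)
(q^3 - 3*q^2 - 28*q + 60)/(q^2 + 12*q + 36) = (q^3 - 3*q^2 - 28*q + 60)/(q^2 + 12*q + 36)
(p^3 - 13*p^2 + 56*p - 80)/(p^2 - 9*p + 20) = p - 4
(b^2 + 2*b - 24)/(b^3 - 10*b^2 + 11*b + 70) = (b^2 + 2*b - 24)/(b^3 - 10*b^2 + 11*b + 70)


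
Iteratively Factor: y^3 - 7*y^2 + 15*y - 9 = (y - 1)*(y^2 - 6*y + 9) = (y - 3)*(y - 1)*(y - 3)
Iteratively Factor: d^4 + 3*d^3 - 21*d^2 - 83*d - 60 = (d + 4)*(d^3 - d^2 - 17*d - 15) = (d + 3)*(d + 4)*(d^2 - 4*d - 5) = (d - 5)*(d + 3)*(d + 4)*(d + 1)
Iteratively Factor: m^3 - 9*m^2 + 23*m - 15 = (m - 1)*(m^2 - 8*m + 15) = (m - 3)*(m - 1)*(m - 5)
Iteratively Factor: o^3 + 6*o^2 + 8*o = (o + 2)*(o^2 + 4*o) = o*(o + 2)*(o + 4)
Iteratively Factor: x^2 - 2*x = (x - 2)*(x)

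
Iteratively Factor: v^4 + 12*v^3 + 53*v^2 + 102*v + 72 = (v + 3)*(v^3 + 9*v^2 + 26*v + 24) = (v + 2)*(v + 3)*(v^2 + 7*v + 12) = (v + 2)*(v + 3)^2*(v + 4)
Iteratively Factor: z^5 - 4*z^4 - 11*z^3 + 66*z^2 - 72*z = (z + 4)*(z^4 - 8*z^3 + 21*z^2 - 18*z) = (z - 2)*(z + 4)*(z^3 - 6*z^2 + 9*z) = (z - 3)*(z - 2)*(z + 4)*(z^2 - 3*z) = (z - 3)^2*(z - 2)*(z + 4)*(z)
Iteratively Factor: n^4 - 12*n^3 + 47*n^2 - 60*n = (n - 3)*(n^3 - 9*n^2 + 20*n) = (n - 5)*(n - 3)*(n^2 - 4*n) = n*(n - 5)*(n - 3)*(n - 4)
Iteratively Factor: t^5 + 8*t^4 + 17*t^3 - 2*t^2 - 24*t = (t + 4)*(t^4 + 4*t^3 + t^2 - 6*t) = (t + 3)*(t + 4)*(t^3 + t^2 - 2*t) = (t + 2)*(t + 3)*(t + 4)*(t^2 - t) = t*(t + 2)*(t + 3)*(t + 4)*(t - 1)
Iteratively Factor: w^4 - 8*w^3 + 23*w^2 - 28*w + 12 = (w - 2)*(w^3 - 6*w^2 + 11*w - 6) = (w - 3)*(w - 2)*(w^2 - 3*w + 2) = (w - 3)*(w - 2)^2*(w - 1)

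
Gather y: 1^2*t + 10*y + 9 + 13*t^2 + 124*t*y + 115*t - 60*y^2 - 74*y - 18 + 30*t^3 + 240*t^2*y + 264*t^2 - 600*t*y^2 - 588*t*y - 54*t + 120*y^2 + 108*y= 30*t^3 + 277*t^2 + 62*t + y^2*(60 - 600*t) + y*(240*t^2 - 464*t + 44) - 9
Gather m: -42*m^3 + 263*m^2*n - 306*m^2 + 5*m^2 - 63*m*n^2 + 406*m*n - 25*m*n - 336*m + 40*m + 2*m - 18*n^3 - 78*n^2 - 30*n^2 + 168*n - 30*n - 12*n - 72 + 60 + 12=-42*m^3 + m^2*(263*n - 301) + m*(-63*n^2 + 381*n - 294) - 18*n^3 - 108*n^2 + 126*n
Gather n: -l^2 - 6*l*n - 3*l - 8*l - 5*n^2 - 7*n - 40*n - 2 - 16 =-l^2 - 11*l - 5*n^2 + n*(-6*l - 47) - 18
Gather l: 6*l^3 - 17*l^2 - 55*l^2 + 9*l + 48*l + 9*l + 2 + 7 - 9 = 6*l^3 - 72*l^2 + 66*l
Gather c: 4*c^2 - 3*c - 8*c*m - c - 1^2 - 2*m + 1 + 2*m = 4*c^2 + c*(-8*m - 4)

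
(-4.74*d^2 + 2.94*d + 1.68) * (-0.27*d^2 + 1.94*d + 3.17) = 1.2798*d^4 - 9.9894*d^3 - 9.7758*d^2 + 12.579*d + 5.3256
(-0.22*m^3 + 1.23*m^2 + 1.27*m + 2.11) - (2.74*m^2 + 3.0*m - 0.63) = -0.22*m^3 - 1.51*m^2 - 1.73*m + 2.74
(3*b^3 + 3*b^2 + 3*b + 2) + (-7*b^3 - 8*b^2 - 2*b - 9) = -4*b^3 - 5*b^2 + b - 7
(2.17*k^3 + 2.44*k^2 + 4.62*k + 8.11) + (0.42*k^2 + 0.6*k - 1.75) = 2.17*k^3 + 2.86*k^2 + 5.22*k + 6.36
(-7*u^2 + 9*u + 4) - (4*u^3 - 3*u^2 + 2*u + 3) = -4*u^3 - 4*u^2 + 7*u + 1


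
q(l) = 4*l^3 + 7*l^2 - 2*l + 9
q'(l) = 12*l^2 + 14*l - 2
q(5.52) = 884.04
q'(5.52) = 440.92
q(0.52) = 10.42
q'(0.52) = 8.52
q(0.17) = 8.88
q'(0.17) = 0.73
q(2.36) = 95.84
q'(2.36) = 97.88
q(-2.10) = 7.03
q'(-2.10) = 21.52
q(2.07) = 70.33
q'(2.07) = 78.40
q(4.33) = 456.31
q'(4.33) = 283.61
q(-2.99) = -29.36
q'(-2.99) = 63.42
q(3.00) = 174.00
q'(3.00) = 148.00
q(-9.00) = -2322.00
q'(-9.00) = 844.00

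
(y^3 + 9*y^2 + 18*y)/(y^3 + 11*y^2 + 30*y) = (y + 3)/(y + 5)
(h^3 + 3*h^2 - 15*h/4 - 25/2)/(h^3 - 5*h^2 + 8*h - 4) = (h^2 + 5*h + 25/4)/(h^2 - 3*h + 2)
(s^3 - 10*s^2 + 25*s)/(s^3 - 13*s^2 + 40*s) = (s - 5)/(s - 8)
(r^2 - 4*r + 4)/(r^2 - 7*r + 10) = (r - 2)/(r - 5)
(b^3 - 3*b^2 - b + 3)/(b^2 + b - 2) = (b^2 - 2*b - 3)/(b + 2)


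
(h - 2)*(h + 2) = h^2 - 4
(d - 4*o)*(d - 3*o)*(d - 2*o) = d^3 - 9*d^2*o + 26*d*o^2 - 24*o^3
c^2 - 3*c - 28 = (c - 7)*(c + 4)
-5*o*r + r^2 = r*(-5*o + r)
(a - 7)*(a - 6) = a^2 - 13*a + 42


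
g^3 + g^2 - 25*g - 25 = (g - 5)*(g + 1)*(g + 5)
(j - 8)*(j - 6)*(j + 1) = j^3 - 13*j^2 + 34*j + 48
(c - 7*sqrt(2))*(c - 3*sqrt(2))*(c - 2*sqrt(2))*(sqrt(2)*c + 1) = sqrt(2)*c^4 - 23*c^3 + 70*sqrt(2)*c^2 - 86*c - 84*sqrt(2)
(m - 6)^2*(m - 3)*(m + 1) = m^4 - 14*m^3 + 57*m^2 - 36*m - 108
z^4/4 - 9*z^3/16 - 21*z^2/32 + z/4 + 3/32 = (z/4 + 1/4)*(z - 3)*(z - 1/2)*(z + 1/4)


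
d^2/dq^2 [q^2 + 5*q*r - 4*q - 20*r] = 2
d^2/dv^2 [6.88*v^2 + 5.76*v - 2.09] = 13.7600000000000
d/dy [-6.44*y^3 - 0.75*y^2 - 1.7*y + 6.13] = -19.32*y^2 - 1.5*y - 1.7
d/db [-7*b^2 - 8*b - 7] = -14*b - 8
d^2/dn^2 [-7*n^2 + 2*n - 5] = -14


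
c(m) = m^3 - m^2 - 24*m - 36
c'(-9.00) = 237.00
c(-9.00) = -630.00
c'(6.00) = 72.00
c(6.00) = 0.00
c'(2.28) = -12.96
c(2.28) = -84.07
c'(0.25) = -24.31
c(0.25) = -42.05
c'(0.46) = -24.29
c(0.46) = -47.15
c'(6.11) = 75.78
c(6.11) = 8.13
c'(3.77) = 11.10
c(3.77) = -87.11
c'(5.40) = 52.68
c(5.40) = -37.30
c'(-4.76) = 53.49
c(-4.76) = -52.27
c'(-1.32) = -16.13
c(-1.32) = -8.36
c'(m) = 3*m^2 - 2*m - 24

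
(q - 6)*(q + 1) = q^2 - 5*q - 6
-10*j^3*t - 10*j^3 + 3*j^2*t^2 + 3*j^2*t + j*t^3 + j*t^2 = (-2*j + t)*(5*j + t)*(j*t + j)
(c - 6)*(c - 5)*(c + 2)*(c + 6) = c^4 - 3*c^3 - 46*c^2 + 108*c + 360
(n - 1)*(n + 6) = n^2 + 5*n - 6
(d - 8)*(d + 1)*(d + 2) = d^3 - 5*d^2 - 22*d - 16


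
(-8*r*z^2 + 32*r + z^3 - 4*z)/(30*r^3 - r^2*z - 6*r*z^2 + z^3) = (-8*r*z^2 + 32*r + z^3 - 4*z)/(30*r^3 - r^2*z - 6*r*z^2 + z^3)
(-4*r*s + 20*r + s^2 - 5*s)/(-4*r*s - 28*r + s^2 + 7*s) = (s - 5)/(s + 7)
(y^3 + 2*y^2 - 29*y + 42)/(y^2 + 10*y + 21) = (y^2 - 5*y + 6)/(y + 3)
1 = 1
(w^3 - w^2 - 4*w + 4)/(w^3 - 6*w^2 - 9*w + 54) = (w^3 - w^2 - 4*w + 4)/(w^3 - 6*w^2 - 9*w + 54)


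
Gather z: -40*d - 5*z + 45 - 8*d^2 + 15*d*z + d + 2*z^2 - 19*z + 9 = -8*d^2 - 39*d + 2*z^2 + z*(15*d - 24) + 54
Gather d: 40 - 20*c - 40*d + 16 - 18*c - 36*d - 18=-38*c - 76*d + 38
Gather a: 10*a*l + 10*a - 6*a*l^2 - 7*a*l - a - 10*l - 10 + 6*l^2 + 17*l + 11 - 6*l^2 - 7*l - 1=a*(-6*l^2 + 3*l + 9)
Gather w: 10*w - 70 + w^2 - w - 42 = w^2 + 9*w - 112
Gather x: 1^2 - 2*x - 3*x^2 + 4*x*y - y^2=-3*x^2 + x*(4*y - 2) - y^2 + 1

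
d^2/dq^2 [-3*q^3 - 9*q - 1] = -18*q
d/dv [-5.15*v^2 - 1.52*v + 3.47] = -10.3*v - 1.52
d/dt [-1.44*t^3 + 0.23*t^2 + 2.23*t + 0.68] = -4.32*t^2 + 0.46*t + 2.23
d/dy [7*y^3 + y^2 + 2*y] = 21*y^2 + 2*y + 2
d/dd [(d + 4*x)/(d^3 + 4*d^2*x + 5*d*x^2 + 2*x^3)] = 2*(-d^2 - 7*d*x - 9*x^2)/(d^5 + 7*d^4*x + 19*d^3*x^2 + 25*d^2*x^3 + 16*d*x^4 + 4*x^5)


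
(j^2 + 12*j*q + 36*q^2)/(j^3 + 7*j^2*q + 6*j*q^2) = (j + 6*q)/(j*(j + q))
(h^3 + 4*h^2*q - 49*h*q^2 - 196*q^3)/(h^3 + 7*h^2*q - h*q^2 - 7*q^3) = (-h^2 + 3*h*q + 28*q^2)/(-h^2 + q^2)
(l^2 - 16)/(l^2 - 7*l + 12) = (l + 4)/(l - 3)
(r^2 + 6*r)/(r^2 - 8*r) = (r + 6)/(r - 8)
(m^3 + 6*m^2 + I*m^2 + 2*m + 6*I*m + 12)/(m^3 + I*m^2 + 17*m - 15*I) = (m^2 + 2*m*(3 + I) + 12*I)/(m^2 + 2*I*m + 15)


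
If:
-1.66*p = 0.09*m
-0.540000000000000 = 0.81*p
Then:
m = 12.30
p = -0.67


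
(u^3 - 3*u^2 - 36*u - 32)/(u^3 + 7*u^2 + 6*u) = (u^2 - 4*u - 32)/(u*(u + 6))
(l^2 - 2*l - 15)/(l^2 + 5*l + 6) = (l - 5)/(l + 2)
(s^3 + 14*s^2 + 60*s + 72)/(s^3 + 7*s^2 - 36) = (s^2 + 8*s + 12)/(s^2 + s - 6)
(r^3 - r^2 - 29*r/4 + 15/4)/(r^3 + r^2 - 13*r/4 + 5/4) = (r - 3)/(r - 1)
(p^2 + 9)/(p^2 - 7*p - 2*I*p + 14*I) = (p^2 + 9)/(p^2 - 7*p - 2*I*p + 14*I)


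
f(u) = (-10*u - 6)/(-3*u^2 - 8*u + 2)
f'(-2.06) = -3.67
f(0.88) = 2.01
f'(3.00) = -0.19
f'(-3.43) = -8.68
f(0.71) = 2.52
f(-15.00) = -0.26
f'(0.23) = -46075147.93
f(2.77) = 0.78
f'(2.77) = -0.21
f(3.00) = 0.73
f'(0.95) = -1.87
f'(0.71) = -4.03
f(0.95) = 1.87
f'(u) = (-10*u - 6)*(6*u + 8)/(-3*u^2 - 8*u + 2)^2 - 10/(-3*u^2 - 8*u + 2)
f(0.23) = -6384.62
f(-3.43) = -4.83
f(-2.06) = 2.54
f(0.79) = 2.24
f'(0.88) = -2.27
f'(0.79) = -3.00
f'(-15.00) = -0.02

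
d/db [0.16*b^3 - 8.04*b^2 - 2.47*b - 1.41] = 0.48*b^2 - 16.08*b - 2.47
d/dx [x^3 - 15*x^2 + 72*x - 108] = 3*x^2 - 30*x + 72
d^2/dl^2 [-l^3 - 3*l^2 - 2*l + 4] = -6*l - 6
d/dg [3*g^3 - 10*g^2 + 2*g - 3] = 9*g^2 - 20*g + 2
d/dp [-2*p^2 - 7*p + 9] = -4*p - 7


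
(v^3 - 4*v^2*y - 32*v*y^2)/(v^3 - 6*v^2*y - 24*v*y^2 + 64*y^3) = v/(v - 2*y)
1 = 1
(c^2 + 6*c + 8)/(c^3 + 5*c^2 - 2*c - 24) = (c + 2)/(c^2 + c - 6)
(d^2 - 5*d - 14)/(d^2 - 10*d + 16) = (d^2 - 5*d - 14)/(d^2 - 10*d + 16)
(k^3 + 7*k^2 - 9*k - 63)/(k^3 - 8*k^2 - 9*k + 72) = (k + 7)/(k - 8)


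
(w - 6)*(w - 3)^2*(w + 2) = w^4 - 10*w^3 + 21*w^2 + 36*w - 108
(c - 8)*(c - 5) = c^2 - 13*c + 40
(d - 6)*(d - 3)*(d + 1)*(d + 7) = d^4 - d^3 - 47*d^2 + 81*d + 126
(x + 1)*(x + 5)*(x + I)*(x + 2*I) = x^4 + 6*x^3 + 3*I*x^3 + 3*x^2 + 18*I*x^2 - 12*x + 15*I*x - 10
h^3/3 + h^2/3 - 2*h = h*(h/3 + 1)*(h - 2)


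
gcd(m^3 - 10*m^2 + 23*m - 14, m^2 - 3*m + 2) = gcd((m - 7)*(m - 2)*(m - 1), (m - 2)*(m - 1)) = m^2 - 3*m + 2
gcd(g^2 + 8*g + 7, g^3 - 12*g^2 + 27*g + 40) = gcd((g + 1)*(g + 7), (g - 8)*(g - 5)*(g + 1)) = g + 1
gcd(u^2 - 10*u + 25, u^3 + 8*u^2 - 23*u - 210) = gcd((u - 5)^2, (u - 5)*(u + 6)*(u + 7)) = u - 5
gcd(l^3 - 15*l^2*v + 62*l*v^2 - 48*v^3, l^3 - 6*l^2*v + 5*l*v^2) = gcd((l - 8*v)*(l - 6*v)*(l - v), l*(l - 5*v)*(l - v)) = -l + v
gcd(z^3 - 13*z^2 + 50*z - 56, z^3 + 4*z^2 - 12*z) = z - 2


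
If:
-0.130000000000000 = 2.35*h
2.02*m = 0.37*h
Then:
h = -0.06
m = -0.01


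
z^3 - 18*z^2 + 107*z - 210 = (z - 7)*(z - 6)*(z - 5)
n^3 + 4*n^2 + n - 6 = (n - 1)*(n + 2)*(n + 3)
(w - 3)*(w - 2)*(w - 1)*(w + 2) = w^4 - 4*w^3 - w^2 + 16*w - 12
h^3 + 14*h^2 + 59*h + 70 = (h + 2)*(h + 5)*(h + 7)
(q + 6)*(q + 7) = q^2 + 13*q + 42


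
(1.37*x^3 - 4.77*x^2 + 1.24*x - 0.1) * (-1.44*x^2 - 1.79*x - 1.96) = -1.9728*x^5 + 4.4165*x^4 + 4.0675*x^3 + 7.2736*x^2 - 2.2514*x + 0.196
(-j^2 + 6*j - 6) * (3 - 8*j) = 8*j^3 - 51*j^2 + 66*j - 18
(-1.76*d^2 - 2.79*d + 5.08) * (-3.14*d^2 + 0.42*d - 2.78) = 5.5264*d^4 + 8.0214*d^3 - 12.2302*d^2 + 9.8898*d - 14.1224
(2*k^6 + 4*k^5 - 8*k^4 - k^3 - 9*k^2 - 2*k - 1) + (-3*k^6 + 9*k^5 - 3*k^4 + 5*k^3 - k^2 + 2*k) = -k^6 + 13*k^5 - 11*k^4 + 4*k^3 - 10*k^2 - 1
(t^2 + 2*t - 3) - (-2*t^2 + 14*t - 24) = 3*t^2 - 12*t + 21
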